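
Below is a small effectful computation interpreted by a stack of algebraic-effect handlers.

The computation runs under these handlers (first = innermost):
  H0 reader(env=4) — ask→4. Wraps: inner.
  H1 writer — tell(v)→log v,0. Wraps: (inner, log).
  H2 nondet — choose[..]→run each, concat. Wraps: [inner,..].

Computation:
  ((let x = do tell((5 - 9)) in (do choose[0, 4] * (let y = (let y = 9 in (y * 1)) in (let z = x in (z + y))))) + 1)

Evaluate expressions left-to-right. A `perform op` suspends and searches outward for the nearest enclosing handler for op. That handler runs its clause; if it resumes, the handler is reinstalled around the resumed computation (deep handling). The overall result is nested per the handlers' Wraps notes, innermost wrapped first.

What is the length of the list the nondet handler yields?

Working:
tell(-4) @ H1 ⇒ log+=-4
choose[0, 4] @ H2
  branch[0] choose=0:
    H0 returns 1
    H1 returns (1, (-4))
    H2 returns [(1, (-4))]
  branch[1] choose=4:
    H0 returns 37
    H1 returns (37, (-4))
    H2 returns [(37, (-4))]
= [(1, (-4)), (37, (-4))]

Answer: 2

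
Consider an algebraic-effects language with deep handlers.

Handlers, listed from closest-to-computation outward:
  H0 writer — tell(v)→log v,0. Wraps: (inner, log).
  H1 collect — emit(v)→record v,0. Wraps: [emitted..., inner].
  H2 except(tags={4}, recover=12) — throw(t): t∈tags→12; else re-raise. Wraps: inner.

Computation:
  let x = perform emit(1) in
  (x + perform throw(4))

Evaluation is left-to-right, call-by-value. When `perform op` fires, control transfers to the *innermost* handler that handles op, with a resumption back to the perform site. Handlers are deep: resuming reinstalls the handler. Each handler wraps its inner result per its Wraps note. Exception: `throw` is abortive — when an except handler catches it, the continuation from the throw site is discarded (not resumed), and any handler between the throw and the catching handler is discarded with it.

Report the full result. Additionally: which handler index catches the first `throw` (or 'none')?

Evaluation trace:
emit(1) @ H1 ⇒ out+=1
throw(4) @ H2 caught ⇒ 12
= 12

Answer: 12 ; first throw caught by: H2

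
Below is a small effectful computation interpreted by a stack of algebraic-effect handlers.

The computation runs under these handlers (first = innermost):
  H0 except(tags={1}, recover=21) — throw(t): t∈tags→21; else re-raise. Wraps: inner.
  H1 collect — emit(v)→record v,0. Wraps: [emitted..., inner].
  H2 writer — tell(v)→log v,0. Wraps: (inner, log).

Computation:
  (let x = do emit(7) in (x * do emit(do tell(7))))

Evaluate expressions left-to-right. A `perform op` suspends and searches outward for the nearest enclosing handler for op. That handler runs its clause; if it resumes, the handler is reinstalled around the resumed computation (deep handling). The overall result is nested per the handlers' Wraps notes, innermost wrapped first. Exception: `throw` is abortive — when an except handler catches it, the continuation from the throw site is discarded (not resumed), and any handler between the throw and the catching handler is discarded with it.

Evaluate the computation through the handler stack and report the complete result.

Evaluation trace:
emit(7) @ H1 ⇒ out+=7
tell(7) @ H2 ⇒ log+=7
emit(0) @ H1 ⇒ out+=0
H0 returns 0
H1 returns [7, 0, 0]
H2 returns ([7, 0, 0], (7))
= ([7, 0, 0], (7))

Answer: ([7, 0, 0], (7))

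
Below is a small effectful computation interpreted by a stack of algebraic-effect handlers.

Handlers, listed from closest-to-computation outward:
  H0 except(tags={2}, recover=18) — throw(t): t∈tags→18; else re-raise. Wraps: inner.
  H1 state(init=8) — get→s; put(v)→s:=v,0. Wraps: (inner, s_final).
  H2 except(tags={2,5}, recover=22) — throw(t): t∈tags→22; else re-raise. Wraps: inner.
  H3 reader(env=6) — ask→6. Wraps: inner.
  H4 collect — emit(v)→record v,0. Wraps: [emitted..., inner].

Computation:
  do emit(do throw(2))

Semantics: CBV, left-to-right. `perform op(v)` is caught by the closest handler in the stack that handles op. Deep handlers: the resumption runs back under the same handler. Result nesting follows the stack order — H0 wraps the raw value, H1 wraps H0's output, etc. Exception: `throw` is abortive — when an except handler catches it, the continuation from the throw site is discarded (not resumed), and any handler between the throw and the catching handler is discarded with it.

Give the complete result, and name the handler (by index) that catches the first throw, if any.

Working:
throw(2) @ H0 caught ⇒ 18
H1 returns (18, 8)
H2 returns (18, 8)
H3 returns (18, 8)
H4 returns [(18, 8)]
= [(18, 8)]

Answer: [(18, 8)] ; first throw caught by: H0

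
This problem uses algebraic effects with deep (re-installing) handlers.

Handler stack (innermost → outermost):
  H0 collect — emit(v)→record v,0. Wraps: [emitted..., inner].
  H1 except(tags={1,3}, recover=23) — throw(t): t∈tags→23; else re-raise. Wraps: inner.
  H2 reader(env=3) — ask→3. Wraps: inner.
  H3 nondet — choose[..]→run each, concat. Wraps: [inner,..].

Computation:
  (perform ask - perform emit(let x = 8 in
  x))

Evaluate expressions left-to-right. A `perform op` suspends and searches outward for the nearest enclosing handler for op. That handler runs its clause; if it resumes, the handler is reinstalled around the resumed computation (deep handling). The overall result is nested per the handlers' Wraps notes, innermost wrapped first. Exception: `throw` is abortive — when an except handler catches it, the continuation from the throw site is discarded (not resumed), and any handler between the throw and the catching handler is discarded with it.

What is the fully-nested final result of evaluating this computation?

Answer: [[8, 3]]

Evaluation trace:
ask @ H2 ⇒ 3
emit(8) @ H0 ⇒ out+=8
H0 returns [8, 3]
H1 returns [8, 3]
H2 returns [8, 3]
H3 returns [[8, 3]]
= [[8, 3]]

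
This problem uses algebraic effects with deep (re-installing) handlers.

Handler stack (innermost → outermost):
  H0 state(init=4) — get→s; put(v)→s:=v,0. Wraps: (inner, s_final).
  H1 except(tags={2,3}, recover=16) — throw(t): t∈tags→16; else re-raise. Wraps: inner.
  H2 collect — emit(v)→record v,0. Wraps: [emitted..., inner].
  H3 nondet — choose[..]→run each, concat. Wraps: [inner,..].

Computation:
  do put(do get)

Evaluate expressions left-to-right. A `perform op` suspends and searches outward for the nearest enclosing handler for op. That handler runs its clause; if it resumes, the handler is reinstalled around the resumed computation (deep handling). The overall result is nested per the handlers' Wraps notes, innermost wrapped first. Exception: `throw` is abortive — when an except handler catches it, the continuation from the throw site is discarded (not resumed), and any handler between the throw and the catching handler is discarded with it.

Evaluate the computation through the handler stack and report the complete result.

Answer: [[(0, 4)]]

Step-by-step:
get @ H0 ⇒ 4
put(4) @ H0 ⇒ s:=4
H0 returns (0, 4)
H1 returns (0, 4)
H2 returns [(0, 4)]
H3 returns [[(0, 4)]]
= [[(0, 4)]]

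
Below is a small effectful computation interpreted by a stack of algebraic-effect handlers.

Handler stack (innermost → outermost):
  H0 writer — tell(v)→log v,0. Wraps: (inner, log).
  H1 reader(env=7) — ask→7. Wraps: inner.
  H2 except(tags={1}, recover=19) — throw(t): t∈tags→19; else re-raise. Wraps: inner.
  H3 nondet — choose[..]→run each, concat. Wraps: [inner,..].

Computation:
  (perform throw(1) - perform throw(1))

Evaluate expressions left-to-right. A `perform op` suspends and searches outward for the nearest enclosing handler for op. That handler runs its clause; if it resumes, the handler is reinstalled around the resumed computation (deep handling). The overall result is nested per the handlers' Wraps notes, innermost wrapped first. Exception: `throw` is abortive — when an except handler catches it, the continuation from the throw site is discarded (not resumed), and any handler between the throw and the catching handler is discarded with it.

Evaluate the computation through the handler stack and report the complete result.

Working:
throw(1) @ H2 caught ⇒ 19
H3 returns [19]
= [19]

Answer: [19]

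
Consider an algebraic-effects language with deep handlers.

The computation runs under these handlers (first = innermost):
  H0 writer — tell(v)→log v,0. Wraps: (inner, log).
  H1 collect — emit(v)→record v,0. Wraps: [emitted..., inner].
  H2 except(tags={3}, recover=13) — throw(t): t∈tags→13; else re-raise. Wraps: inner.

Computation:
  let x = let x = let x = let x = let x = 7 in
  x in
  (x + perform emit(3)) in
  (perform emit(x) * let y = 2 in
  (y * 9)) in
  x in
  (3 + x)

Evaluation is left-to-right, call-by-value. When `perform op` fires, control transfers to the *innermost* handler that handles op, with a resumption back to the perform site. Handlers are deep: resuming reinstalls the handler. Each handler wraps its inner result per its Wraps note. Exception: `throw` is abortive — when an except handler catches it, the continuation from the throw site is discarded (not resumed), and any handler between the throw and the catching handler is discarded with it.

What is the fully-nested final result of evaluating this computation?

Working:
emit(3) @ H1 ⇒ out+=3
emit(7) @ H1 ⇒ out+=7
H0 returns (3, ())
H1 returns [3, 7, (3, ())]
H2 returns [3, 7, (3, ())]
= [3, 7, (3, ())]

Answer: [3, 7, (3, ())]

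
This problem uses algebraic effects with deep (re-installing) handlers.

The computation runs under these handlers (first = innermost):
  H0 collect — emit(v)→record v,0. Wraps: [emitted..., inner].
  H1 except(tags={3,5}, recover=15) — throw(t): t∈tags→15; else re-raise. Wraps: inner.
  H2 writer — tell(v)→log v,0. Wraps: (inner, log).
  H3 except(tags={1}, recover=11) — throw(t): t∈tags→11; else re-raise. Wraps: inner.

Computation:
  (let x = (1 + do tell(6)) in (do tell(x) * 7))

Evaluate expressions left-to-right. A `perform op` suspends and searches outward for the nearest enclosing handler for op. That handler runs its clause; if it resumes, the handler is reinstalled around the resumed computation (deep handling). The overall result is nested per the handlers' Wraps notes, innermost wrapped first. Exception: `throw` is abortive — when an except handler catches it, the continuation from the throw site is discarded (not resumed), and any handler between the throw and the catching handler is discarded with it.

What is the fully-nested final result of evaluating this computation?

Answer: ([0], (6, 1))

Evaluation trace:
tell(6) @ H2 ⇒ log+=6
tell(1) @ H2 ⇒ log+=1
H0 returns [0]
H1 returns [0]
H2 returns ([0], (6, 1))
H3 returns ([0], (6, 1))
= ([0], (6, 1))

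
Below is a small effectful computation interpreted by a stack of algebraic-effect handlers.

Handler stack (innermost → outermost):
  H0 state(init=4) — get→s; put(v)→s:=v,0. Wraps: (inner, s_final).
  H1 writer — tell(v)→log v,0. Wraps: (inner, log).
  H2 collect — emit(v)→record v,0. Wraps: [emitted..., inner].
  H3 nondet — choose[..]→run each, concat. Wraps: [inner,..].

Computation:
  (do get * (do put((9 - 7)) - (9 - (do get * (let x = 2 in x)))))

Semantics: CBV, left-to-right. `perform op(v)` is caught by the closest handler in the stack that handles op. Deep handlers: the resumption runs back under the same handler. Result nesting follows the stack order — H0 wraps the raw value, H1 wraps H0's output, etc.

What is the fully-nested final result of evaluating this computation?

Answer: [[((-20, 2), ())]]

Step-by-step:
get @ H0 ⇒ 4
put(2) @ H0 ⇒ s:=2
get @ H0 ⇒ 2
H0 returns (-20, 2)
H1 returns ((-20, 2), ())
H2 returns [((-20, 2), ())]
H3 returns [[((-20, 2), ())]]
= [[((-20, 2), ())]]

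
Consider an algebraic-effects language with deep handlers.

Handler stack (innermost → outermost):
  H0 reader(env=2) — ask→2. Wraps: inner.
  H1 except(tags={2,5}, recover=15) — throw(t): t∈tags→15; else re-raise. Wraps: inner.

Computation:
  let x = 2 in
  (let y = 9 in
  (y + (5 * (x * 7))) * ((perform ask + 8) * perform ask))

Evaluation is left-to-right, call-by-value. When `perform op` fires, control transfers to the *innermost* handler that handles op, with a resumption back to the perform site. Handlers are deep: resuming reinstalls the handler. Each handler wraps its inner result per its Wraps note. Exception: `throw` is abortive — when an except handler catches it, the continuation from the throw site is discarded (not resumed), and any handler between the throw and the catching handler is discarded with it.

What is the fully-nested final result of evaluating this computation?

Evaluation trace:
ask @ H0 ⇒ 2
ask @ H0 ⇒ 2
H0 returns 1580
H1 returns 1580
= 1580

Answer: 1580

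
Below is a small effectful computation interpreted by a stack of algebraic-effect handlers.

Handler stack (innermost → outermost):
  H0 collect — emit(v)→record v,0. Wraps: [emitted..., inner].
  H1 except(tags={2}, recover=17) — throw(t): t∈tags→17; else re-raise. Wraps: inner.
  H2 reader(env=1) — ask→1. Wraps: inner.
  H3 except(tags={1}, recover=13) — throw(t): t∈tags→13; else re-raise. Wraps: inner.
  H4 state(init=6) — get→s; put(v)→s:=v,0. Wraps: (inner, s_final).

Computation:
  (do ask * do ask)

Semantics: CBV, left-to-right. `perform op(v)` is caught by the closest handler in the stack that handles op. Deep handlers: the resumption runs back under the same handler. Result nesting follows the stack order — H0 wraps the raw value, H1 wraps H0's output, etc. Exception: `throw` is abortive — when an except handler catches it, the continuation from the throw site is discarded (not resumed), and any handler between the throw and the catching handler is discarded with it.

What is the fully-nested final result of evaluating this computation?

Answer: ([1], 6)

Working:
ask @ H2 ⇒ 1
ask @ H2 ⇒ 1
H0 returns [1]
H1 returns [1]
H2 returns [1]
H3 returns [1]
H4 returns ([1], 6)
= ([1], 6)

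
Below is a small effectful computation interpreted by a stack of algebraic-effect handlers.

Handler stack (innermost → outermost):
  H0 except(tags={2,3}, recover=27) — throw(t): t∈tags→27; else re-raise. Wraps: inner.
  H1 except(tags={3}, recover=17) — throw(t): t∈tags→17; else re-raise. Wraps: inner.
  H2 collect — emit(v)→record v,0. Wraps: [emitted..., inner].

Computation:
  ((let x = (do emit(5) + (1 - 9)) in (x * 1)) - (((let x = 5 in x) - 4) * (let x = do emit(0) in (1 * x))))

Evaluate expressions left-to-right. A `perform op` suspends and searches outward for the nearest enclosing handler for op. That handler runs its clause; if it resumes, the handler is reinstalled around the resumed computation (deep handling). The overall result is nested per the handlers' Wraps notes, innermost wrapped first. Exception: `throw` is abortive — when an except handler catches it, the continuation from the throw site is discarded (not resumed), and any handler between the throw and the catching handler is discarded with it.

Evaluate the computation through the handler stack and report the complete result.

Answer: [5, 0, -8]

Evaluation trace:
emit(5) @ H2 ⇒ out+=5
emit(0) @ H2 ⇒ out+=0
H0 returns -8
H1 returns -8
H2 returns [5, 0, -8]
= [5, 0, -8]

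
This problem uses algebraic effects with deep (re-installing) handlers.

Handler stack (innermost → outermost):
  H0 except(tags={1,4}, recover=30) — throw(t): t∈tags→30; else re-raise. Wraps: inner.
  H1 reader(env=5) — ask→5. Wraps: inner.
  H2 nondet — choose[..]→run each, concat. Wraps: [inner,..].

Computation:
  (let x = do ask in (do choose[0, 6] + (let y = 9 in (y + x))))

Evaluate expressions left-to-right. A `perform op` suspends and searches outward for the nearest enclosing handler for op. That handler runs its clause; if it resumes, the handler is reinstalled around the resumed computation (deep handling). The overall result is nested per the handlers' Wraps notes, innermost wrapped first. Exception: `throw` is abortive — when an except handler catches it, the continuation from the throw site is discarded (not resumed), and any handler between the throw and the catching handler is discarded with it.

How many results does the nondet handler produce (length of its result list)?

Step-by-step:
ask @ H1 ⇒ 5
choose[0, 6] @ H2
  branch[0] choose=0:
    H0 returns 14
    H1 returns 14
    H2 returns [14]
  branch[1] choose=6:
    H0 returns 20
    H1 returns 20
    H2 returns [20]
= [14, 20]

Answer: 2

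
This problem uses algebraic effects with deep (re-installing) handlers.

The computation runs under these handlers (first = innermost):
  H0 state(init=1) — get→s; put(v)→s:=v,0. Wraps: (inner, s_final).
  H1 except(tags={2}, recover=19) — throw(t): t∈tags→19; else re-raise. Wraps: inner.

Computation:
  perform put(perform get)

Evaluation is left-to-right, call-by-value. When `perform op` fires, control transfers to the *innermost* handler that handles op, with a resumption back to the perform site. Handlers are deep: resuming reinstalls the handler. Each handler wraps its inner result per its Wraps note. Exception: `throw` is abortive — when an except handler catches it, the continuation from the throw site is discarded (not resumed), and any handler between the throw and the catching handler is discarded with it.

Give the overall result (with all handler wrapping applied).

Step-by-step:
get @ H0 ⇒ 1
put(1) @ H0 ⇒ s:=1
H0 returns (0, 1)
H1 returns (0, 1)
= (0, 1)

Answer: (0, 1)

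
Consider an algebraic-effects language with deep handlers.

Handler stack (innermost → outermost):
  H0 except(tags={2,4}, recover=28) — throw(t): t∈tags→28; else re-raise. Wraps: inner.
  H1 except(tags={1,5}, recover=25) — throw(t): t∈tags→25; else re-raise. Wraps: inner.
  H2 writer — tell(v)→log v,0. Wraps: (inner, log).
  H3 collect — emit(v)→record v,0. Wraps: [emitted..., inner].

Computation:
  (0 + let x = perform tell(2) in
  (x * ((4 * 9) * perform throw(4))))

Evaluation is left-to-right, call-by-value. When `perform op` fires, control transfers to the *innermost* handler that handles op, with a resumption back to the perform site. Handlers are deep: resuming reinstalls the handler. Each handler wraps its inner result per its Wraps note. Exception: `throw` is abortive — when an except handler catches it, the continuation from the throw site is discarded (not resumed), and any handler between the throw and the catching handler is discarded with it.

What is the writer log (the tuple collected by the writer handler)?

Answer: (2)

Evaluation trace:
tell(2) @ H2 ⇒ log+=2
throw(4) @ H0 caught ⇒ 28
H1 returns 28
H2 returns (28, (2))
H3 returns [(28, (2))]
= [(28, (2))]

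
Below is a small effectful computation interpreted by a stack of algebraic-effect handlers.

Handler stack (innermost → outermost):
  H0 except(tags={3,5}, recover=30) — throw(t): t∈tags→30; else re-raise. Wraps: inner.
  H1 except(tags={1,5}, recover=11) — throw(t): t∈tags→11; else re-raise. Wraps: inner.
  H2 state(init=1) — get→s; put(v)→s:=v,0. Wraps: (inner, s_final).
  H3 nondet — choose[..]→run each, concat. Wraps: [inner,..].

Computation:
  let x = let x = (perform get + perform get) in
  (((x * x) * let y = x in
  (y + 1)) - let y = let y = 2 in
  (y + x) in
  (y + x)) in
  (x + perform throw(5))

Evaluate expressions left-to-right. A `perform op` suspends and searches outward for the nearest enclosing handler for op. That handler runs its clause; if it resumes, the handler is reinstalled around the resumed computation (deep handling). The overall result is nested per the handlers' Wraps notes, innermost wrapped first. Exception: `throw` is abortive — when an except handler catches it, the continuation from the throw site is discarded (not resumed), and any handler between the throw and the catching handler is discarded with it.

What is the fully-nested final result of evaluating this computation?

Answer: [(30, 1)]

Evaluation trace:
get @ H2 ⇒ 1
get @ H2 ⇒ 1
throw(5) @ H0 caught ⇒ 30
H1 returns 30
H2 returns (30, 1)
H3 returns [(30, 1)]
= [(30, 1)]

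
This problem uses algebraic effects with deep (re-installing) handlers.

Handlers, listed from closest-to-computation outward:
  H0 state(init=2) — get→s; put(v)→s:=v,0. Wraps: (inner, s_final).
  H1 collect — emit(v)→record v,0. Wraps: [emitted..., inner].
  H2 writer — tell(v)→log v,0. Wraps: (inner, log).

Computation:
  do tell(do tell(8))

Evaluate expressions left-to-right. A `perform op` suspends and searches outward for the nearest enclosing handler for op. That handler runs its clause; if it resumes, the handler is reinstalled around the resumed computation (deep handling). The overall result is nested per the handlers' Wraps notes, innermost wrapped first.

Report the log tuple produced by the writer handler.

Answer: (8, 0)

Step-by-step:
tell(8) @ H2 ⇒ log+=8
tell(0) @ H2 ⇒ log+=0
H0 returns (0, 2)
H1 returns [(0, 2)]
H2 returns ([(0, 2)], (8, 0))
= ([(0, 2)], (8, 0))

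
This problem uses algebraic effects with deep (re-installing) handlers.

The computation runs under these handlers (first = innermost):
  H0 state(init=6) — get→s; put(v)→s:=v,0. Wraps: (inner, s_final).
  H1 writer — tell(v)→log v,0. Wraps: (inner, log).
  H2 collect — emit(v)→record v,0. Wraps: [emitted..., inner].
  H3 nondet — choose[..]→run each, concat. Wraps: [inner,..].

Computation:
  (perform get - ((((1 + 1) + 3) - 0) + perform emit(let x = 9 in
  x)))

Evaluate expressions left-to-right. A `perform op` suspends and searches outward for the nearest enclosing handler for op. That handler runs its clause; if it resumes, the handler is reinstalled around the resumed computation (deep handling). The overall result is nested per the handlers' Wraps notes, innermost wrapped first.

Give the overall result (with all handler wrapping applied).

Working:
get @ H0 ⇒ 6
emit(9) @ H2 ⇒ out+=9
H0 returns (1, 6)
H1 returns ((1, 6), ())
H2 returns [9, ((1, 6), ())]
H3 returns [[9, ((1, 6), ())]]
= [[9, ((1, 6), ())]]

Answer: [[9, ((1, 6), ())]]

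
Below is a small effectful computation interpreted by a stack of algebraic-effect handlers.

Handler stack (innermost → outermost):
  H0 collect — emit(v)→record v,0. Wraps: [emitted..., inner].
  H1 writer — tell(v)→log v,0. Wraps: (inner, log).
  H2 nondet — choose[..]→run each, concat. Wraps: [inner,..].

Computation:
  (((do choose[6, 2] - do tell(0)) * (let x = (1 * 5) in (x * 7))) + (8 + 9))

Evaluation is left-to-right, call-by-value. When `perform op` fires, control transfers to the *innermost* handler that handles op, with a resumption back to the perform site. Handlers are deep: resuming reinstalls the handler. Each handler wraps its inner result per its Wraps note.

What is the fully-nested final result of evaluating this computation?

Answer: [([227], (0)), ([87], (0))]

Evaluation trace:
choose[6, 2] @ H2
  branch[0] choose=6:
    tell(0) @ H1 ⇒ log+=0
    H0 returns [227]
    H1 returns ([227], (0))
    H2 returns [([227], (0))]
  branch[1] choose=2:
    tell(0) @ H1 ⇒ log+=0
    H0 returns [87]
    H1 returns ([87], (0))
    H2 returns [([87], (0))]
= [([227], (0)), ([87], (0))]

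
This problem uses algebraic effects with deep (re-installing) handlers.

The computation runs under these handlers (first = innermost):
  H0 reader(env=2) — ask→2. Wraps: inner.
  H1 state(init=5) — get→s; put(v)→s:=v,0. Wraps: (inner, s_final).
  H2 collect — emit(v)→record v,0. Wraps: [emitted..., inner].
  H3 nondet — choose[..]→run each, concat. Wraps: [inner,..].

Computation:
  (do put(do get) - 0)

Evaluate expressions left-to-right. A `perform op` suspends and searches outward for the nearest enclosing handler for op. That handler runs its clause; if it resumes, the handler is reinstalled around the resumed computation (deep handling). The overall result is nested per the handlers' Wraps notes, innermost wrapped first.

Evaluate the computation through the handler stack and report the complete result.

Working:
get @ H1 ⇒ 5
put(5) @ H1 ⇒ s:=5
H0 returns 0
H1 returns (0, 5)
H2 returns [(0, 5)]
H3 returns [[(0, 5)]]
= [[(0, 5)]]

Answer: [[(0, 5)]]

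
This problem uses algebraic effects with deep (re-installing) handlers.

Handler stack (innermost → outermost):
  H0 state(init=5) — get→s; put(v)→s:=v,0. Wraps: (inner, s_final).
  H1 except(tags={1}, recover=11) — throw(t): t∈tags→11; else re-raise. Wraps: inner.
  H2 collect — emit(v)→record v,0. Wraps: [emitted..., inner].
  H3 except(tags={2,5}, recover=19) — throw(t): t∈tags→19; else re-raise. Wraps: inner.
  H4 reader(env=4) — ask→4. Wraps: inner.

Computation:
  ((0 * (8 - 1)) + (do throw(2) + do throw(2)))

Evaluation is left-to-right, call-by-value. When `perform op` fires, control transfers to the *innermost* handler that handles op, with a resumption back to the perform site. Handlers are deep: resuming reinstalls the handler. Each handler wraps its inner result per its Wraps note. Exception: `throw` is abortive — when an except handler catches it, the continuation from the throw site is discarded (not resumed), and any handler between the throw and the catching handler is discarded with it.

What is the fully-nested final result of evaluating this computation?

Answer: 19

Step-by-step:
throw(2) @ H1 re-raised
throw(2) @ H3 caught ⇒ 19
H4 returns 19
= 19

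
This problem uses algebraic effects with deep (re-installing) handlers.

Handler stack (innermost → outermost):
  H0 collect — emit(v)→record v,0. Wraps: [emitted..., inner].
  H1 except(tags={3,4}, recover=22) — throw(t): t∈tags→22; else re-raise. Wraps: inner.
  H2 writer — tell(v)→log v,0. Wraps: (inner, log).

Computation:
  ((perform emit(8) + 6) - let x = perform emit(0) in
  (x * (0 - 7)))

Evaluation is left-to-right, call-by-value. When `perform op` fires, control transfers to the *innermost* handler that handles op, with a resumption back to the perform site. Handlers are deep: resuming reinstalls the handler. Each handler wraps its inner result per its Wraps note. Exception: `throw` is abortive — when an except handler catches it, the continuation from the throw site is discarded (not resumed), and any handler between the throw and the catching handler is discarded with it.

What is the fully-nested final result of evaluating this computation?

Evaluation trace:
emit(8) @ H0 ⇒ out+=8
emit(0) @ H0 ⇒ out+=0
H0 returns [8, 0, 6]
H1 returns [8, 0, 6]
H2 returns ([8, 0, 6], ())
= ([8, 0, 6], ())

Answer: ([8, 0, 6], ())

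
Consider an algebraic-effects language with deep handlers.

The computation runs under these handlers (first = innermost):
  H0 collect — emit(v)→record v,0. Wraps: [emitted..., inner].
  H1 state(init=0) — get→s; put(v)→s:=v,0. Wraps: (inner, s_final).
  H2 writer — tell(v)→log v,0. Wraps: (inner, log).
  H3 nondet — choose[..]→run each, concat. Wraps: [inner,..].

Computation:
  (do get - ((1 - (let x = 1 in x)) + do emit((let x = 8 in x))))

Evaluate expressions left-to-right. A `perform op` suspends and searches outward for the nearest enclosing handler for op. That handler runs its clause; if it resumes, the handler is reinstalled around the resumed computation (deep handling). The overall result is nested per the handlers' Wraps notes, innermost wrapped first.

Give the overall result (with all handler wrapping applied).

Step-by-step:
get @ H1 ⇒ 0
emit(8) @ H0 ⇒ out+=8
H0 returns [8, 0]
H1 returns ([8, 0], 0)
H2 returns (([8, 0], 0), ())
H3 returns [(([8, 0], 0), ())]
= [(([8, 0], 0), ())]

Answer: [(([8, 0], 0), ())]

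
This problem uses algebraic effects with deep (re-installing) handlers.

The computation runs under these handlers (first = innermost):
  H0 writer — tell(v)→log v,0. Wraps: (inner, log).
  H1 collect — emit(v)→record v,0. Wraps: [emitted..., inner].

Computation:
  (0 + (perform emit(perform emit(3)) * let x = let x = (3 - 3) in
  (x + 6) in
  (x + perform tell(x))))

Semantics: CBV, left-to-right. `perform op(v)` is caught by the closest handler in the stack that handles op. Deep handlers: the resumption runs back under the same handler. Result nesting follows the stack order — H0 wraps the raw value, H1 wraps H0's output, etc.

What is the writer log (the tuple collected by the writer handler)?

Evaluation trace:
emit(3) @ H1 ⇒ out+=3
emit(0) @ H1 ⇒ out+=0
tell(6) @ H0 ⇒ log+=6
H0 returns (0, (6))
H1 returns [3, 0, (0, (6))]
= [3, 0, (0, (6))]

Answer: (6)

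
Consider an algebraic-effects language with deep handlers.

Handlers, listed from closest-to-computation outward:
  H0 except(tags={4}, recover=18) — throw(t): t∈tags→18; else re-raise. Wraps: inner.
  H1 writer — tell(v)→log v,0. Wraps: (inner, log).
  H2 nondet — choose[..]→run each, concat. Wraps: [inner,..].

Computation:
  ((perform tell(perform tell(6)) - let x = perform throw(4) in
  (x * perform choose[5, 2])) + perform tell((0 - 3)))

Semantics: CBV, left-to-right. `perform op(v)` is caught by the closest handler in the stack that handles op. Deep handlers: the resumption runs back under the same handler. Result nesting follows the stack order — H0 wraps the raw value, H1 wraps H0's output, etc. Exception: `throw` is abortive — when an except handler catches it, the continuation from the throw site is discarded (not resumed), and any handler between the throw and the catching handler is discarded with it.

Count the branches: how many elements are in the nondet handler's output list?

Step-by-step:
tell(6) @ H1 ⇒ log+=6
tell(0) @ H1 ⇒ log+=0
throw(4) @ H0 caught ⇒ 18
H1 returns (18, (6, 0))
H2 returns [(18, (6, 0))]
= [(18, (6, 0))]

Answer: 1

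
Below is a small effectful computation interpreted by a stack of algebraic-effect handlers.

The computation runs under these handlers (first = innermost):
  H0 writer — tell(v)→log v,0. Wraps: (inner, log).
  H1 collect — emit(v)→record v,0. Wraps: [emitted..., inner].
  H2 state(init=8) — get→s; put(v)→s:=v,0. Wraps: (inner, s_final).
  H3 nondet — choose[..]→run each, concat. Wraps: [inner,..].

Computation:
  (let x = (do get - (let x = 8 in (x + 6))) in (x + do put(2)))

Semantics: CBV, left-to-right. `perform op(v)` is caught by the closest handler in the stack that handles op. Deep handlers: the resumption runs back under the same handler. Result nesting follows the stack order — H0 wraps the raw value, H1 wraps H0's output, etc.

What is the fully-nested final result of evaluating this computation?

Evaluation trace:
get @ H2 ⇒ 8
put(2) @ H2 ⇒ s:=2
H0 returns (-6, ())
H1 returns [(-6, ())]
H2 returns ([(-6, ())], 2)
H3 returns [([(-6, ())], 2)]
= [([(-6, ())], 2)]

Answer: [([(-6, ())], 2)]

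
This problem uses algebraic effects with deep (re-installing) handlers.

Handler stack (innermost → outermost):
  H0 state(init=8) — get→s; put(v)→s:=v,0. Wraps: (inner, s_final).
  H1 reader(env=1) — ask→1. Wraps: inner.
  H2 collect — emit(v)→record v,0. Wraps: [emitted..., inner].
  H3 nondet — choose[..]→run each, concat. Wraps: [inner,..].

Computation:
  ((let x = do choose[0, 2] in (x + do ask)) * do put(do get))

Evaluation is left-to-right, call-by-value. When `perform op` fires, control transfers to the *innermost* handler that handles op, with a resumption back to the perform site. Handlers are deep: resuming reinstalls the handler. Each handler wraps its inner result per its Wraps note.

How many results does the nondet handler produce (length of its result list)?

Answer: 2

Evaluation trace:
choose[0, 2] @ H3
  branch[0] choose=0:
    ask @ H1 ⇒ 1
    get @ H0 ⇒ 8
    put(8) @ H0 ⇒ s:=8
    H0 returns (0, 8)
    H1 returns (0, 8)
    H2 returns [(0, 8)]
    H3 returns [[(0, 8)]]
  branch[1] choose=2:
    ask @ H1 ⇒ 1
    get @ H0 ⇒ 8
    put(8) @ H0 ⇒ s:=8
    H0 returns (0, 8)
    H1 returns (0, 8)
    H2 returns [(0, 8)]
    H3 returns [[(0, 8)]]
= [[(0, 8)], [(0, 8)]]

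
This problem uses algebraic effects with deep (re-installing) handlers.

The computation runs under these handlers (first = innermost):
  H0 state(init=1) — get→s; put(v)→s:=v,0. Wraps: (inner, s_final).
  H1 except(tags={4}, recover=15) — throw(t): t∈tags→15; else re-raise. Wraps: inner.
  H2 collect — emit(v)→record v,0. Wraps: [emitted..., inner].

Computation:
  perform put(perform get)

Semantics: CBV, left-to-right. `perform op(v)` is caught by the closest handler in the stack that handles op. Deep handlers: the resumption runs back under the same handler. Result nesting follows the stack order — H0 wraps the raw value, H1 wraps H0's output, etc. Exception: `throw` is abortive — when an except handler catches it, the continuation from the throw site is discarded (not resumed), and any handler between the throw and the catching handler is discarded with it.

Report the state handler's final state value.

Answer: 1

Step-by-step:
get @ H0 ⇒ 1
put(1) @ H0 ⇒ s:=1
H0 returns (0, 1)
H1 returns (0, 1)
H2 returns [(0, 1)]
= [(0, 1)]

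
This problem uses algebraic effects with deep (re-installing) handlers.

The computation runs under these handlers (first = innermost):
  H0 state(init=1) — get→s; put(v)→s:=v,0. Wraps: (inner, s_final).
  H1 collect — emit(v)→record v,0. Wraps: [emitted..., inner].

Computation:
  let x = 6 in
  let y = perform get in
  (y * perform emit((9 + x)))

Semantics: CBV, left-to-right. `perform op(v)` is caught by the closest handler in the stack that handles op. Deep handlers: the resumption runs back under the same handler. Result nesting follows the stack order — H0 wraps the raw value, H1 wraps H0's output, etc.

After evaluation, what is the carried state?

Step-by-step:
get @ H0 ⇒ 1
emit(15) @ H1 ⇒ out+=15
H0 returns (0, 1)
H1 returns [15, (0, 1)]
= [15, (0, 1)]

Answer: 1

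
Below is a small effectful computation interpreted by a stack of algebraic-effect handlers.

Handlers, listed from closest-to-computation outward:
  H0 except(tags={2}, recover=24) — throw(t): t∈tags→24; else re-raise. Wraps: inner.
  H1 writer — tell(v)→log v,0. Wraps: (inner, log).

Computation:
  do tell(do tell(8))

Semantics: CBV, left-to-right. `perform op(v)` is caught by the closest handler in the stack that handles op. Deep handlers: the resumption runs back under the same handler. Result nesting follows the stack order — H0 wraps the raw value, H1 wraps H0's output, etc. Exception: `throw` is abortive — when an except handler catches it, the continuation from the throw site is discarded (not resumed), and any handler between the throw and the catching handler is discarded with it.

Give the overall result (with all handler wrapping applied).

Step-by-step:
tell(8) @ H1 ⇒ log+=8
tell(0) @ H1 ⇒ log+=0
H0 returns 0
H1 returns (0, (8, 0))
= (0, (8, 0))

Answer: (0, (8, 0))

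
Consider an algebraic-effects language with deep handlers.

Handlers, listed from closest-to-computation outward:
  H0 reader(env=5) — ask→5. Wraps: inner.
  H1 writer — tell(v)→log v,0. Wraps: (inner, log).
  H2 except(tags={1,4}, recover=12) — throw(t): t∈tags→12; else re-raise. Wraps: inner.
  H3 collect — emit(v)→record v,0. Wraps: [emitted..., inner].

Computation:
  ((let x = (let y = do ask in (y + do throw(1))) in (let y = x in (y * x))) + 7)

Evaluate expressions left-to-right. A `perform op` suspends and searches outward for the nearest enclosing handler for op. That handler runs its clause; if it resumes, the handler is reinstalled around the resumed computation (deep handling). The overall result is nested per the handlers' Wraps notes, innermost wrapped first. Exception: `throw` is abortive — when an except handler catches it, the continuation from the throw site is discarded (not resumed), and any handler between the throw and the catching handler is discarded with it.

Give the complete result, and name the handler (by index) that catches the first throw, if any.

Working:
ask @ H0 ⇒ 5
throw(1) @ H2 caught ⇒ 12
H3 returns [12]
= [12]

Answer: [12] ; first throw caught by: H2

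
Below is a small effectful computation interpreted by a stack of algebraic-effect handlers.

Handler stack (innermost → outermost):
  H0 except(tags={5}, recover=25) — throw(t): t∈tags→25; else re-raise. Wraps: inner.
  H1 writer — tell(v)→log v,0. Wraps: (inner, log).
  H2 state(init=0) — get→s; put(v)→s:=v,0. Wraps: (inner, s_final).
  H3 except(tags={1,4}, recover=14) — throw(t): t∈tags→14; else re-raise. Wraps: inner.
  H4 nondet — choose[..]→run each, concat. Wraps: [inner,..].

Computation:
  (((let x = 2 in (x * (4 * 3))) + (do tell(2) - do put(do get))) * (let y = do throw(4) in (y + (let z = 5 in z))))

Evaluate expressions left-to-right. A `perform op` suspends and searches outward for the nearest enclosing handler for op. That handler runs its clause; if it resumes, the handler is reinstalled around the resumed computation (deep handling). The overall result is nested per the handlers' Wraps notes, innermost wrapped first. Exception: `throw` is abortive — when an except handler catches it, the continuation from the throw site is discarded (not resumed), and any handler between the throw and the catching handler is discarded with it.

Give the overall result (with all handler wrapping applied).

Step-by-step:
tell(2) @ H1 ⇒ log+=2
get @ H2 ⇒ 0
put(0) @ H2 ⇒ s:=0
throw(4) @ H0 re-raised
throw(4) @ H3 caught ⇒ 14
H4 returns [14]
= [14]

Answer: [14]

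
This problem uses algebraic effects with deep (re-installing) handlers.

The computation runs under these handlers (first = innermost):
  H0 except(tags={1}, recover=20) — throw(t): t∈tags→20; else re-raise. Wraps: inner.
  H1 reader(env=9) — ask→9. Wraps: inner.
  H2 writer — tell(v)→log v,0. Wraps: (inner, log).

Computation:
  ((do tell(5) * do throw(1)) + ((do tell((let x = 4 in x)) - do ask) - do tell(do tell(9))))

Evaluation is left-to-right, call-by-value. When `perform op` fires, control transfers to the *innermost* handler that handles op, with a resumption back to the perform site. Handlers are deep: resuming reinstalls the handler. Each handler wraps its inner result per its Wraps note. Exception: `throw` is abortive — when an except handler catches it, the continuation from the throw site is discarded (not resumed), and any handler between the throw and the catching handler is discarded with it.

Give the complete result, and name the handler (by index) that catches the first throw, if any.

Answer: (20, (5)) ; first throw caught by: H0

Working:
tell(5) @ H2 ⇒ log+=5
throw(1) @ H0 caught ⇒ 20
H1 returns 20
H2 returns (20, (5))
= (20, (5))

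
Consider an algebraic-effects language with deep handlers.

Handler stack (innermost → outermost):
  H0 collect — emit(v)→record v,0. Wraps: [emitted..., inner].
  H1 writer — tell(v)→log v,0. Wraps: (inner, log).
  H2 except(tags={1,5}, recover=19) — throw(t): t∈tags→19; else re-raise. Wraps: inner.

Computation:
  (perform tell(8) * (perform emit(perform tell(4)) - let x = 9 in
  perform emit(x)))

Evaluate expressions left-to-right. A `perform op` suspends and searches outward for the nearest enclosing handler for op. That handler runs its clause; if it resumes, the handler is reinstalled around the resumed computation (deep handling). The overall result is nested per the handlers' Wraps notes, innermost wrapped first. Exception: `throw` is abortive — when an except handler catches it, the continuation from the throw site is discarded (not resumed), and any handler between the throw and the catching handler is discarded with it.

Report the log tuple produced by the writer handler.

Answer: (8, 4)

Evaluation trace:
tell(8) @ H1 ⇒ log+=8
tell(4) @ H1 ⇒ log+=4
emit(0) @ H0 ⇒ out+=0
emit(9) @ H0 ⇒ out+=9
H0 returns [0, 9, 0]
H1 returns ([0, 9, 0], (8, 4))
H2 returns ([0, 9, 0], (8, 4))
= ([0, 9, 0], (8, 4))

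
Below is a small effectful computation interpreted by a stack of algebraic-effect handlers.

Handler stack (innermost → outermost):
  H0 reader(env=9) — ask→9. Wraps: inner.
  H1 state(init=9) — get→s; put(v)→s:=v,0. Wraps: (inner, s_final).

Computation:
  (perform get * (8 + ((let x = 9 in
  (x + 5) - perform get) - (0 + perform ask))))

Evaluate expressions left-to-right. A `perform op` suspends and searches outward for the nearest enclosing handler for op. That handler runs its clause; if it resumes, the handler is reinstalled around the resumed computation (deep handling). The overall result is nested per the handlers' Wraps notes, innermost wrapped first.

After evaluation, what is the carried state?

Step-by-step:
get @ H1 ⇒ 9
get @ H1 ⇒ 9
ask @ H0 ⇒ 9
H0 returns 36
H1 returns (36, 9)
= (36, 9)

Answer: 9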